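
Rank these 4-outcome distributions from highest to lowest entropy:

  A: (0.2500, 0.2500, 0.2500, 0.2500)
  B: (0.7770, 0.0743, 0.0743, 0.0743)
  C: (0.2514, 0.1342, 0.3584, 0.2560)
A > C > B

Key insight: Entropy is maximized by uniform distributions and minimized by concentrated distributions.

- Uniform distributions have maximum entropy log₂(4) = 2.0000 bits
- The more "peaked" or concentrated a distribution, the lower its entropy

Entropies:
  H(A) = 2.0000 bits
  H(B) = 1.1191 bits
  H(C) = 1.9234 bits

Ranking: A > C > B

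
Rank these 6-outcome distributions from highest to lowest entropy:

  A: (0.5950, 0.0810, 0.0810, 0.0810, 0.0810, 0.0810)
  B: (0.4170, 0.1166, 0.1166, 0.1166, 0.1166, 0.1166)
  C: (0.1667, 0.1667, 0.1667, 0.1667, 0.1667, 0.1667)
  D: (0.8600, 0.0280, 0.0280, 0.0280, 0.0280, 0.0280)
C > B > A > D

Key insight: Entropy is maximized by uniform distributions and minimized by concentrated distributions.

Entropies:
  H(A) = 1.9142 bits
  H(B) = 2.3337 bits
  H(C) = 2.5850 bits
  H(D) = 0.9093 bits

Ranking: C > B > A > D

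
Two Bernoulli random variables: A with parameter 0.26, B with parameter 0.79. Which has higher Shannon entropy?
A

For binary distributions, entropy is maximized at p=0.5 and decreases as p moves toward 0 or 1.

H(A) = H(0.26) = 0.8267 bits
H(B) = H(0.79) = 0.7415 bits

Distribution A (p=0.26) is closer to uniform (p=0.5), so it has higher entropy.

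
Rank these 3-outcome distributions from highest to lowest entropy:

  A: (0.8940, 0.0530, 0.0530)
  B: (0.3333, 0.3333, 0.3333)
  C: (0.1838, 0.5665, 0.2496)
B > C > A

Key insight: Entropy is maximized by uniform distributions and minimized by concentrated distributions.

- Uniform distributions have maximum entropy log₂(3) = 1.5850 bits
- The more "peaked" or concentrated a distribution, the lower its entropy

Entropies:
  H(A) = 0.5937 bits
  H(B) = 1.5850 bits
  H(C) = 1.4134 bits

Ranking: B > C > A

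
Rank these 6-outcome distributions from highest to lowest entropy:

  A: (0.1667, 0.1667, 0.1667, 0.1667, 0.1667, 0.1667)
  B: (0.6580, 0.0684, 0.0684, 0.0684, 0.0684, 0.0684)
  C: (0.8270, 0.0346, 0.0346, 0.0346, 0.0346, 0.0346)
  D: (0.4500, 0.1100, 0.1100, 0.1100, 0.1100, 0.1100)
A > D > B > C

Key insight: Entropy is maximized by uniform distributions and minimized by concentrated distributions.

Entropies:
  H(A) = 2.5850 bits
  H(B) = 1.7208 bits
  H(C) = 1.0662 bits
  H(D) = 2.2698 bits

Ranking: A > D > B > C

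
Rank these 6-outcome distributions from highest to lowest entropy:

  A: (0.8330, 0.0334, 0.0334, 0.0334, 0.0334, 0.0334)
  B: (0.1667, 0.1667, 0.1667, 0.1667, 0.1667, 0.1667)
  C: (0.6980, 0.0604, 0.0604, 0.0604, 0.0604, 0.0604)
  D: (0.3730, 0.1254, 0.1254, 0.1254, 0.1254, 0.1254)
B > D > C > A

Key insight: Entropy is maximized by uniform distributions and minimized by concentrated distributions.

Entropies:
  H(A) = 1.0386 bits
  H(B) = 2.5850 bits
  H(C) = 1.5849 bits
  H(D) = 2.4088 bits

Ranking: B > D > C > A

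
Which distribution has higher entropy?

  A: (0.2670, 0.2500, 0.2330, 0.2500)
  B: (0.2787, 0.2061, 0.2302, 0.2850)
A

Both distributions are close to uniform, making this a harder comparison.

H(A) = 1.9983 bits
H(B) = 1.9873 bits

The distribution closer to uniform has higher entropy.
Answer: A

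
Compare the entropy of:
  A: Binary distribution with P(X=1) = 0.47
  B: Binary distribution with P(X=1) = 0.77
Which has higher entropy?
A

For binary distributions, entropy is maximized at p=0.5 and decreases as p moves toward 0 or 1.

H(A) = H(0.47) = 0.9974 bits
H(B) = H(0.77) = 0.7780 bits

Distribution A (p=0.47) is closer to uniform (p=0.5), so it has higher entropy.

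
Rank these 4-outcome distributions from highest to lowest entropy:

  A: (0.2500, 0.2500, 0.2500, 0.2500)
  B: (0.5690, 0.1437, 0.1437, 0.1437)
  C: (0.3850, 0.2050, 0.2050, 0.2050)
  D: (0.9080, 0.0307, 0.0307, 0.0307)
A > C > B > D

Key insight: Entropy is maximized by uniform distributions and minimized by concentrated distributions.

Entropies:
  H(A) = 2.0000 bits
  H(B) = 1.6693 bits
  H(C) = 1.9362 bits
  H(D) = 0.5889 bits

Ranking: A > C > B > D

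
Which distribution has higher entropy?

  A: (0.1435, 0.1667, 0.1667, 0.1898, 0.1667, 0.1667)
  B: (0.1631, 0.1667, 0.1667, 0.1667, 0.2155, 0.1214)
A

Both distributions are close to uniform, making this a harder comparison.

H(A) = 2.5803 bits
H(B) = 2.5656 bits

The distribution closer to uniform has higher entropy.
Answer: A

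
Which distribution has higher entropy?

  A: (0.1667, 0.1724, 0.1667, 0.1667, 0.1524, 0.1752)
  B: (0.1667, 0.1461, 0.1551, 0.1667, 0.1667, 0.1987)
A

Both distributions are close to uniform, making this a harder comparison.

H(A) = 2.5836 bits
H(B) = 2.5783 bits

The distribution closer to uniform has higher entropy.
Answer: A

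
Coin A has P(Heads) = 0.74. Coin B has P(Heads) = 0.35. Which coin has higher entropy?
B

For binary distributions, entropy is maximized at p=0.5 and decreases as p moves toward 0 or 1.

H(A) = H(0.74) = 0.8267 bits
H(B) = H(0.35) = 0.9341 bits

Distribution B (p=0.35) is closer to uniform (p=0.5), so it has higher entropy.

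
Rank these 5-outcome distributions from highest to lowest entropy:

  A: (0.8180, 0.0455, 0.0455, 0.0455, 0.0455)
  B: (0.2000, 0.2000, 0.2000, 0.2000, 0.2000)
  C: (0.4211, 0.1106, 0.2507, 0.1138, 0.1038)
B > C > A

Key insight: Entropy is maximized by uniform distributions and minimized by concentrated distributions.

- Uniform distributions have maximum entropy log₂(5) = 2.3219 bits
- The more "peaked" or concentrated a distribution, the lower its entropy

Entropies:
  H(A) = 1.0484 bits
  H(B) = 2.3219 bits
  H(C) = 2.0732 bits

Ranking: B > C > A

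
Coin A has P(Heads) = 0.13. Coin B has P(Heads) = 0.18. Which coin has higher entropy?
B

For binary distributions, entropy is maximized at p=0.5 and decreases as p moves toward 0 or 1.

H(A) = H(0.13) = 0.5574 bits
H(B) = H(0.18) = 0.6801 bits

Distribution B (p=0.18) is closer to uniform (p=0.5), so it has higher entropy.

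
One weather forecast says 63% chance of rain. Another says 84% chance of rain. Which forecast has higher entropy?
63% forecast

Treat each forecast as a Bernoulli distribution. Binary entropy is maximized at p=0.5 and falls off symmetrically toward 0 or 1. The 63% forecast is closer to 50%, so it is more uncertain. H(63%) ≈ 0.951 bits, H(84%) ≈ 0.634 bits.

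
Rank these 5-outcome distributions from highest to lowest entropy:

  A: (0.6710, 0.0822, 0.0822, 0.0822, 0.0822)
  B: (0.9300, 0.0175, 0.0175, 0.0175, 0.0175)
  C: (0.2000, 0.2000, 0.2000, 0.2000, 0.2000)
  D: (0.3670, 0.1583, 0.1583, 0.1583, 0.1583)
C > D > A > B

Key insight: Entropy is maximized by uniform distributions and minimized by concentrated distributions.

Entropies:
  H(A) = 1.5719 bits
  H(B) = 0.5059 bits
  H(C) = 2.3219 bits
  H(D) = 2.2143 bits

Ranking: C > D > A > B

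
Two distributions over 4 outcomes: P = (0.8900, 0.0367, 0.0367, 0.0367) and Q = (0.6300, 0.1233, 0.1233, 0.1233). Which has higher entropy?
Q

P is highly concentrated on one outcome (89%), making it nearly deterministic. Q spreads its mass more evenly (max 63%). The more spread-out distribution has higher entropy: H(P) ≈ 0.674 bits, H(Q) ≈ 1.537 bits.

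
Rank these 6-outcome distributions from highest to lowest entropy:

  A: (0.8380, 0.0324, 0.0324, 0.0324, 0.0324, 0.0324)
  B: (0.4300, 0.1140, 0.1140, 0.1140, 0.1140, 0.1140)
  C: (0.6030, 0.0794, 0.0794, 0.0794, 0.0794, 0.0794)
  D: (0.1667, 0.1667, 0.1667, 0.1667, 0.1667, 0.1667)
D > B > C > A

Key insight: Entropy is maximized by uniform distributions and minimized by concentrated distributions.

Entropies:
  H(A) = 1.0152 bits
  H(B) = 2.3093 bits
  H(C) = 1.8910 bits
  H(D) = 2.5850 bits

Ranking: D > B > C > A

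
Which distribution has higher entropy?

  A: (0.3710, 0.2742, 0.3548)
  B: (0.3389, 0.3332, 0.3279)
B

Both distributions are close to uniform, making this a harder comparison.

H(A) = 1.5730 bits
H(B) = 1.5848 bits

The distribution closer to uniform has higher entropy.
Answer: B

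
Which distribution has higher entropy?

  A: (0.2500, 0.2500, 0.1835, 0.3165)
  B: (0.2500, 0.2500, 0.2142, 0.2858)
B

Both distributions are close to uniform, making this a harder comparison.

H(A) = 1.9741 bits
H(B) = 1.9926 bits

The distribution closer to uniform has higher entropy.
Answer: B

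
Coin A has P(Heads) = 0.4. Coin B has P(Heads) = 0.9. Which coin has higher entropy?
A

For binary distributions, entropy is maximized at p=0.5 and decreases as p moves toward 0 or 1.

H(A) = H(0.4) = 0.9710 bits
H(B) = H(0.9) = 0.4690 bits

Distribution A (p=0.4) is closer to uniform (p=0.5), so it has higher entropy.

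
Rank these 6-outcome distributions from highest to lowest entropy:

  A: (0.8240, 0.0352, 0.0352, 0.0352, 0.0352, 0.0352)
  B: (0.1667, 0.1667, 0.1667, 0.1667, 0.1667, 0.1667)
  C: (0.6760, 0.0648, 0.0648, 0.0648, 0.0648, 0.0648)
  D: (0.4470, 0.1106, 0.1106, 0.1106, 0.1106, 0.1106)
B > D > C > A

Key insight: Entropy is maximized by uniform distributions and minimized by concentrated distributions.

Entropies:
  H(A) = 1.0799 bits
  H(B) = 2.5850 bits
  H(C) = 1.6610 bits
  H(D) = 2.2759 bits

Ranking: B > D > C > A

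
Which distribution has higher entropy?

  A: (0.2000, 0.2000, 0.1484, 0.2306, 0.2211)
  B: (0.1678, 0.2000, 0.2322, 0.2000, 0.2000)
B

Both distributions are close to uniform, making this a harder comparison.

H(A) = 2.3066 bits
H(B) = 2.3144 bits

The distribution closer to uniform has higher entropy.
Answer: B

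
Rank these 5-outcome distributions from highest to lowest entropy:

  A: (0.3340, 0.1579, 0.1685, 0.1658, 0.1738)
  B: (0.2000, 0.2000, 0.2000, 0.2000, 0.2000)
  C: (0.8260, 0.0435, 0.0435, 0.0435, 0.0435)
B > A > C

Key insight: Entropy is maximized by uniform distributions and minimized by concentrated distributions.

- Uniform distributions have maximum entropy log₂(5) = 2.3219 bits
- The more "peaked" or concentrated a distribution, the lower its entropy

Entropies:
  H(A) = 2.2504 bits
  H(B) = 2.3219 bits
  H(C) = 1.0148 bits

Ranking: B > A > C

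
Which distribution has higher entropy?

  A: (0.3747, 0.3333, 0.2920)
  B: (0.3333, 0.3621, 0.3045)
B

Both distributions are close to uniform, making this a harder comparison.

H(A) = 1.5775 bits
H(B) = 1.5814 bits

The distribution closer to uniform has higher entropy.
Answer: B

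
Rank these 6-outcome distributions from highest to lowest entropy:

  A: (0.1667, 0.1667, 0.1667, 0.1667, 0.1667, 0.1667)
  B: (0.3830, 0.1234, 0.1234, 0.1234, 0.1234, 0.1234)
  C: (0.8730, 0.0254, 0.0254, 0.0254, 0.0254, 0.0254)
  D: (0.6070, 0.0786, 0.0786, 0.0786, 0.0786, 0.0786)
A > B > D > C

Key insight: Entropy is maximized by uniform distributions and minimized by concentrated distributions.

Entropies:
  H(A) = 2.5850 bits
  H(B) = 2.3928 bits
  H(C) = 0.8440 bits
  H(D) = 1.8792 bits

Ranking: A > B > D > C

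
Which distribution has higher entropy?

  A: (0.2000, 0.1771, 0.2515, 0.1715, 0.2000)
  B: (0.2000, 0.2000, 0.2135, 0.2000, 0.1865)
B

Both distributions are close to uniform, making this a harder comparison.

H(A) = 2.3080 bits
H(B) = 2.3206 bits

The distribution closer to uniform has higher entropy.
Answer: B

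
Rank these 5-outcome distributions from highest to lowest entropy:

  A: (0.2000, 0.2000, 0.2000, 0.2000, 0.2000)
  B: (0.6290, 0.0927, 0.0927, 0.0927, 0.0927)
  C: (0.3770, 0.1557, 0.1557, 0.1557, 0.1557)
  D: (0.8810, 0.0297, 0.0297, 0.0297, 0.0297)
A > C > B > D

Key insight: Entropy is maximized by uniform distributions and minimized by concentrated distributions.

Entropies:
  H(A) = 2.3219 bits
  H(B) = 1.6934 bits
  H(C) = 2.2019 bits
  H(D) = 0.7645 bits

Ranking: A > C > B > D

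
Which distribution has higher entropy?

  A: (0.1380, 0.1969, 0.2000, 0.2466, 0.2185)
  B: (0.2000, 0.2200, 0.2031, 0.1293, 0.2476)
A

Both distributions are close to uniform, making this a harder comparison.

H(A) = 2.2978 bits
H(B) = 2.2922 bits

The distribution closer to uniform has higher entropy.
Answer: A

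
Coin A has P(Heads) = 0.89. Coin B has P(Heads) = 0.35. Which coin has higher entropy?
B

For binary distributions, entropy is maximized at p=0.5 and decreases as p moves toward 0 or 1.

H(A) = H(0.89) = 0.4999 bits
H(B) = H(0.35) = 0.9341 bits

Distribution B (p=0.35) is closer to uniform (p=0.5), so it has higher entropy.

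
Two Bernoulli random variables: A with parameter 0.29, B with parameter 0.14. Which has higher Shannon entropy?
A

For binary distributions, entropy is maximized at p=0.5 and decreases as p moves toward 0 or 1.

H(A) = H(0.29) = 0.8687 bits
H(B) = H(0.14) = 0.5842 bits

Distribution A (p=0.29) is closer to uniform (p=0.5), so it has higher entropy.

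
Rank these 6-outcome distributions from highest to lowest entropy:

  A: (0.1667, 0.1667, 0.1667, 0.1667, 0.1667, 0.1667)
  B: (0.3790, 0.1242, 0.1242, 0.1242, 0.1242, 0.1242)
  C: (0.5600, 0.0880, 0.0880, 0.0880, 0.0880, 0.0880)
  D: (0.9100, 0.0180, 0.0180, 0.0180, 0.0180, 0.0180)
A > B > C > D

Key insight: Entropy is maximized by uniform distributions and minimized by concentrated distributions.

Entropies:
  H(A) = 2.5850 bits
  H(B) = 2.3993 bits
  H(C) = 2.0112 bits
  H(D) = 0.6454 bits

Ranking: A > B > C > D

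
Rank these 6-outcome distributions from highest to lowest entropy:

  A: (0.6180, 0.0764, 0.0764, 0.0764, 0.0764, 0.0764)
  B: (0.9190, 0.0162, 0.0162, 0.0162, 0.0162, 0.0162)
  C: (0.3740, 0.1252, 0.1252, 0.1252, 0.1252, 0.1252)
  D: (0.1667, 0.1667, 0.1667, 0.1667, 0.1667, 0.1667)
D > C > A > B

Key insight: Entropy is maximized by uniform distributions and minimized by concentrated distributions.

Entropies:
  H(A) = 1.8464 bits
  H(B) = 0.5938 bits
  H(C) = 2.4072 bits
  H(D) = 2.5850 bits

Ranking: D > C > A > B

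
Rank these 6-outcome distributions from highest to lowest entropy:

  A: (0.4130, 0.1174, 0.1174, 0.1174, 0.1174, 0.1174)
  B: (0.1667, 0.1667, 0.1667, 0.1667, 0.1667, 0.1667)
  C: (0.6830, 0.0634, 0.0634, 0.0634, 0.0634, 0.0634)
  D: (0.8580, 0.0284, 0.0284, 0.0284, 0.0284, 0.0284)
B > A > C > D

Key insight: Entropy is maximized by uniform distributions and minimized by concentrated distributions.

Entropies:
  H(A) = 2.3410 bits
  H(B) = 2.5850 bits
  H(C) = 1.6371 bits
  H(D) = 0.9192 bits

Ranking: B > A > C > D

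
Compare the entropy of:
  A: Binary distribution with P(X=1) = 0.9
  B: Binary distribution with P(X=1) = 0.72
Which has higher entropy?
B

For binary distributions, entropy is maximized at p=0.5 and decreases as p moves toward 0 or 1.

H(A) = H(0.9) = 0.4690 bits
H(B) = H(0.72) = 0.8555 bits

Distribution B (p=0.72) is closer to uniform (p=0.5), so it has higher entropy.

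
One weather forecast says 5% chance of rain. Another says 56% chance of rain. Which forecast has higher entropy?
56% forecast

Treat each forecast as a Bernoulli distribution. Binary entropy is maximized at p=0.5 and falls off symmetrically toward 0 or 1. The 56% forecast is closer to 50%, so it is more uncertain. H(5%) ≈ 0.286 bits, H(56%) ≈ 0.990 bits.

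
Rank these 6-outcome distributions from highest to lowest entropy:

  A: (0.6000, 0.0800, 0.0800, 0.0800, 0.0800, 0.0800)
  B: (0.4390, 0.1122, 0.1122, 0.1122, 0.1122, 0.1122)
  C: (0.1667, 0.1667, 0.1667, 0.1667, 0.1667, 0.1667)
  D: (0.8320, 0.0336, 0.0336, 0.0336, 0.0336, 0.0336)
C > B > A > D

Key insight: Entropy is maximized by uniform distributions and minimized by concentrated distributions.

Entropies:
  H(A) = 1.8997 bits
  H(B) = 2.2918 bits
  H(C) = 2.5850 bits
  H(D) = 1.0432 bits

Ranking: C > B > A > D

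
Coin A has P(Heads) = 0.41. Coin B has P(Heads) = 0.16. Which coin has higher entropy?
A

For binary distributions, entropy is maximized at p=0.5 and decreases as p moves toward 0 or 1.

H(A) = H(0.41) = 0.9765 bits
H(B) = H(0.16) = 0.6343 bits

Distribution A (p=0.41) is closer to uniform (p=0.5), so it has higher entropy.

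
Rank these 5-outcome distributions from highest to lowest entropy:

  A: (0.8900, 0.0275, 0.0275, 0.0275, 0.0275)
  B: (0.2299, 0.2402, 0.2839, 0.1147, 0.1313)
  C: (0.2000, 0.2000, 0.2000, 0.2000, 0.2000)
C > B > A

Key insight: Entropy is maximized by uniform distributions and minimized by concentrated distributions.

- Uniform distributions have maximum entropy log₂(5) = 2.3219 bits
- The more "peaked" or concentrated a distribution, the lower its entropy

Entropies:
  H(A) = 0.7199 bits
  H(B) = 2.2405 bits
  H(C) = 2.3219 bits

Ranking: C > B > A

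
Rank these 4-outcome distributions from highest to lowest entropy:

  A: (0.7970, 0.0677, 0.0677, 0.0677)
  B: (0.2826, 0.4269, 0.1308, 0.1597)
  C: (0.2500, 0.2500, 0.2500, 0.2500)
C > B > A

Key insight: Entropy is maximized by uniform distributions and minimized by concentrated distributions.

- Uniform distributions have maximum entropy log₂(4) = 2.0000 bits
- The more "peaked" or concentrated a distribution, the lower its entropy

Entropies:
  H(A) = 1.0496 bits
  H(B) = 1.8460 bits
  H(C) = 2.0000 bits

Ranking: C > B > A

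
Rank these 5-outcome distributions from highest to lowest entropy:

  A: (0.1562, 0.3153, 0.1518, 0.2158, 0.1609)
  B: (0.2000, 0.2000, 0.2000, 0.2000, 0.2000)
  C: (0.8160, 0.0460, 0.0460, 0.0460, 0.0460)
B > A > C

Key insight: Entropy is maximized by uniform distributions and minimized by concentrated distributions.

- Uniform distributions have maximum entropy log₂(5) = 2.3219 bits
- The more "peaked" or concentrated a distribution, the lower its entropy

Entropies:
  H(A) = 2.2578 bits
  H(B) = 2.3219 bits
  H(C) = 1.0567 bits

Ranking: B > A > C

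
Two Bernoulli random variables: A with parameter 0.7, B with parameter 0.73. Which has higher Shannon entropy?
A

For binary distributions, entropy is maximized at p=0.5 and decreases as p moves toward 0 or 1.

H(A) = H(0.7) = 0.8813 bits
H(B) = H(0.73) = 0.8415 bits

Distribution A (p=0.7) is closer to uniform (p=0.5), so it has higher entropy.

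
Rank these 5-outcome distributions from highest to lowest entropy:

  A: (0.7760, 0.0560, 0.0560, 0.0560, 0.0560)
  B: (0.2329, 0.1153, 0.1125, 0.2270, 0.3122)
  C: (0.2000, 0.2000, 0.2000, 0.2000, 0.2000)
C > B > A

Key insight: Entropy is maximized by uniform distributions and minimized by concentrated distributions.

- Uniform distributions have maximum entropy log₂(5) = 2.3219 bits
- The more "peaked" or concentrated a distribution, the lower its entropy

Entropies:
  H(A) = 1.2154 bits
  H(B) = 2.2136 bits
  H(C) = 2.3219 bits

Ranking: C > B > A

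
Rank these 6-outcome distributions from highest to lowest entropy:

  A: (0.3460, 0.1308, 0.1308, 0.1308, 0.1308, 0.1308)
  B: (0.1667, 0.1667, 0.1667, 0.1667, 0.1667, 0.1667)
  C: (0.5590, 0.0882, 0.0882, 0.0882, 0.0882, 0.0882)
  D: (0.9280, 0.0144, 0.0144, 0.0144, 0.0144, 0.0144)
B > A > C > D

Key insight: Entropy is maximized by uniform distributions and minimized by concentrated distributions.

Entropies:
  H(A) = 2.4490 bits
  H(B) = 2.5850 bits
  H(C) = 2.0139 bits
  H(D) = 0.5405 bits

Ranking: B > A > C > D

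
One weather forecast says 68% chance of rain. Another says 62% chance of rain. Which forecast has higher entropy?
62% forecast

Treat each forecast as a Bernoulli distribution. Binary entropy is maximized at p=0.5 and falls off symmetrically toward 0 or 1. The 62% forecast is closer to 50%, so it is more uncertain. H(68%) ≈ 0.904 bits, H(62%) ≈ 0.958 bits.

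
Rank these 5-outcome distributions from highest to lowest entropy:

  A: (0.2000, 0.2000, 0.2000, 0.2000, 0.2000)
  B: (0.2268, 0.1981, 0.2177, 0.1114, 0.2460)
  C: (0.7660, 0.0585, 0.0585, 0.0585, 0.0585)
A > B > C

Key insight: Entropy is maximized by uniform distributions and minimized by concentrated distributions.

- Uniform distributions have maximum entropy log₂(5) = 2.3219 bits
- The more "peaked" or concentrated a distribution, the lower its entropy

Entropies:
  H(A) = 2.3219 bits
  H(B) = 2.2774 bits
  H(C) = 1.2529 bits

Ranking: A > B > C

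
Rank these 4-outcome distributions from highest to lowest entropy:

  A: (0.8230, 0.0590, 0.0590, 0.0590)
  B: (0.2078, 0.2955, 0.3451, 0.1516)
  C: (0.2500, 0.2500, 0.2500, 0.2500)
C > B > A

Key insight: Entropy is maximized by uniform distributions and minimized by concentrated distributions.

- Uniform distributions have maximum entropy log₂(4) = 2.0000 bits
- The more "peaked" or concentrated a distribution, the lower its entropy

Entropies:
  H(A) = 0.9540 bits
  H(B) = 1.9331 bits
  H(C) = 2.0000 bits

Ranking: C > B > A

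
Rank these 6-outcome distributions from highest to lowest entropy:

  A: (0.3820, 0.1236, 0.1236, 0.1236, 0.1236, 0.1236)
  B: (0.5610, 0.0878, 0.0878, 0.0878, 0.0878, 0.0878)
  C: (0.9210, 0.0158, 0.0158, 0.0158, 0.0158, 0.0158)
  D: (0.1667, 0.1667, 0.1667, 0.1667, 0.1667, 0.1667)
D > A > B > C

Key insight: Entropy is maximized by uniform distributions and minimized by concentrated distributions.

Entropies:
  H(A) = 2.3944 bits
  H(B) = 2.0086 bits
  H(C) = 0.5821 bits
  H(D) = 2.5850 bits

Ranking: D > A > B > C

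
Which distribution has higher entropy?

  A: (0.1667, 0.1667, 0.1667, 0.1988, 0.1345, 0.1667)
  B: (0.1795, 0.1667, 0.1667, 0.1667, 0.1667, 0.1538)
B

Both distributions are close to uniform, making this a harder comparison.

H(A) = 2.5760 bits
H(B) = 2.5835 bits

The distribution closer to uniform has higher entropy.
Answer: B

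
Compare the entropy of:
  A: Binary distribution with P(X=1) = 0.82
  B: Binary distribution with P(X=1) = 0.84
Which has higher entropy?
A

For binary distributions, entropy is maximized at p=0.5 and decreases as p moves toward 0 or 1.

H(A) = H(0.82) = 0.6801 bits
H(B) = H(0.84) = 0.6343 bits

Distribution A (p=0.82) is closer to uniform (p=0.5), so it has higher entropy.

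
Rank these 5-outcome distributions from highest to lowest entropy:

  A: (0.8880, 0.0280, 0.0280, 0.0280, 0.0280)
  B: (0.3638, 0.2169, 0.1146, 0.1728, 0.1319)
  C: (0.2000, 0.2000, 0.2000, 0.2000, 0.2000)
C > B > A

Key insight: Entropy is maximized by uniform distributions and minimized by concentrated distributions.

- Uniform distributions have maximum entropy log₂(5) = 2.3219 bits
- The more "peaked" or concentrated a distribution, the lower its entropy

Entropies:
  H(A) = 0.7299 bits
  H(B) = 2.1902 bits
  H(C) = 2.3219 bits

Ranking: C > B > A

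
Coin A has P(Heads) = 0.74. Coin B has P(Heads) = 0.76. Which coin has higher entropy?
A

For binary distributions, entropy is maximized at p=0.5 and decreases as p moves toward 0 or 1.

H(A) = H(0.74) = 0.8267 bits
H(B) = H(0.76) = 0.7950 bits

Distribution A (p=0.74) is closer to uniform (p=0.5), so it has higher entropy.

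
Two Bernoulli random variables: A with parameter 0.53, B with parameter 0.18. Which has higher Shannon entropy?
A

For binary distributions, entropy is maximized at p=0.5 and decreases as p moves toward 0 or 1.

H(A) = H(0.53) = 0.9974 bits
H(B) = H(0.18) = 0.6801 bits

Distribution A (p=0.53) is closer to uniform (p=0.5), so it has higher entropy.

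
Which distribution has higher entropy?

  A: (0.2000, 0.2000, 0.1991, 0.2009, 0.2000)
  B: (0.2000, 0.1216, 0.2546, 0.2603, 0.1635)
A

Both distributions are close to uniform, making this a harder comparison.

H(A) = 2.3219 bits
H(B) = 2.2692 bits

The distribution closer to uniform has higher entropy.
Answer: A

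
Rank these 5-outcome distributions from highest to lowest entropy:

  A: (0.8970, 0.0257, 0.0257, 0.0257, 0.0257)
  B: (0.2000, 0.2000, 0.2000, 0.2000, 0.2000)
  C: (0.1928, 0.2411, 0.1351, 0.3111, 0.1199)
B > C > A

Key insight: Entropy is maximized by uniform distributions and minimized by concentrated distributions.

- Uniform distributions have maximum entropy log₂(5) = 2.3219 bits
- The more "peaked" or concentrated a distribution, the lower its entropy

Entropies:
  H(A) = 0.6844 bits
  H(B) = 2.3219 bits
  H(C) = 2.2338 bits

Ranking: B > C > A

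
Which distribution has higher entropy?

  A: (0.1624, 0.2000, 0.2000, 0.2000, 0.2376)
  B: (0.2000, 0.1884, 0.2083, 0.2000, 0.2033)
B

Both distributions are close to uniform, making this a harder comparison.

H(A) = 2.3117 bits
H(B) = 2.3212 bits

The distribution closer to uniform has higher entropy.
Answer: B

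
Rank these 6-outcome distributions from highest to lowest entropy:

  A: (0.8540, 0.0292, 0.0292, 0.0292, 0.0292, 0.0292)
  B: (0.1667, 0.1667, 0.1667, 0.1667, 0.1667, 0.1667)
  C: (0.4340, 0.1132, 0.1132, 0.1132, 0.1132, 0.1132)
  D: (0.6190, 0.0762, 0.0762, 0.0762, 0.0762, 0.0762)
B > C > D > A

Key insight: Entropy is maximized by uniform distributions and minimized by concentrated distributions.

Entropies:
  H(A) = 0.9387 bits
  H(B) = 2.5850 bits
  H(C) = 2.3016 bits
  H(D) = 1.8434 bits

Ranking: B > C > D > A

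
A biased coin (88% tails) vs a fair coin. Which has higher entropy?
Fair coin

The fair coin is uniform (p=0.5), maximizing binary entropy at 1 bit. The biased coin has H(0.88) ≈ 0.529 bits — its outcome is more predictable, so its entropy is lower.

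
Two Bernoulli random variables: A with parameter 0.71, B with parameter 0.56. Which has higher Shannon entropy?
B

For binary distributions, entropy is maximized at p=0.5 and decreases as p moves toward 0 or 1.

H(A) = H(0.71) = 0.8687 bits
H(B) = H(0.56) = 0.9896 bits

Distribution B (p=0.56) is closer to uniform (p=0.5), so it has higher entropy.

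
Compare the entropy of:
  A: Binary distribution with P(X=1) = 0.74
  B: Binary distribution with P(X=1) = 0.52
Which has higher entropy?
B

For binary distributions, entropy is maximized at p=0.5 and decreases as p moves toward 0 or 1.

H(A) = H(0.74) = 0.8267 bits
H(B) = H(0.52) = 0.9988 bits

Distribution B (p=0.52) is closer to uniform (p=0.5), so it has higher entropy.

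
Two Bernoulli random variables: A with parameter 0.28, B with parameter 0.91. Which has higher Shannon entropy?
A

For binary distributions, entropy is maximized at p=0.5 and decreases as p moves toward 0 or 1.

H(A) = H(0.28) = 0.8555 bits
H(B) = H(0.91) = 0.4365 bits

Distribution A (p=0.28) is closer to uniform (p=0.5), so it has higher entropy.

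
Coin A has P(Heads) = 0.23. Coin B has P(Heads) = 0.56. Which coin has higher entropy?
B

For binary distributions, entropy is maximized at p=0.5 and decreases as p moves toward 0 or 1.

H(A) = H(0.23) = 0.7780 bits
H(B) = H(0.56) = 0.9896 bits

Distribution B (p=0.56) is closer to uniform (p=0.5), so it has higher entropy.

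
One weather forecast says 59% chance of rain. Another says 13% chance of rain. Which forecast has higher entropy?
59% forecast

Treat each forecast as a Bernoulli distribution. Binary entropy is maximized at p=0.5 and falls off symmetrically toward 0 or 1. The 59% forecast is closer to 50%, so it is more uncertain. H(59%) ≈ 0.977 bits, H(13%) ≈ 0.557 bits.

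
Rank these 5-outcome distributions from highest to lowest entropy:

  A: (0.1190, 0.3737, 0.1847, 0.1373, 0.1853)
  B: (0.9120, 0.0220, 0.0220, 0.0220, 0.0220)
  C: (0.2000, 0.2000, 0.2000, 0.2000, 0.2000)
C > A > B

Key insight: Entropy is maximized by uniform distributions and minimized by concentrated distributions.

- Uniform distributions have maximum entropy log₂(5) = 2.3219 bits
- The more "peaked" or concentrated a distribution, the lower its entropy

Entropies:
  H(A) = 2.1901 bits
  H(B) = 0.6058 bits
  H(C) = 2.3219 bits

Ranking: C > A > B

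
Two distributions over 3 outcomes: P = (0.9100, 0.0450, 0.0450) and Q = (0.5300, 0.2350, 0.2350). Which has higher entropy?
Q

P is highly concentrated on one outcome (91%), making it nearly deterministic. Q spreads its mass more evenly (max 53%). The more spread-out distribution has higher entropy: H(P) ≈ 0.526 bits, H(Q) ≈ 1.467 bits.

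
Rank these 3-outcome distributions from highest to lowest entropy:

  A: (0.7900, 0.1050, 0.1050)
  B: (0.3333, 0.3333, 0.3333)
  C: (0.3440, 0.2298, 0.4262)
B > C > A

Key insight: Entropy is maximized by uniform distributions and minimized by concentrated distributions.

- Uniform distributions have maximum entropy log₂(3) = 1.5850 bits
- The more "peaked" or concentrated a distribution, the lower its entropy

Entropies:
  H(A) = 0.9515 bits
  H(B) = 1.5850 bits
  H(C) = 1.5415 bits

Ranking: B > C > A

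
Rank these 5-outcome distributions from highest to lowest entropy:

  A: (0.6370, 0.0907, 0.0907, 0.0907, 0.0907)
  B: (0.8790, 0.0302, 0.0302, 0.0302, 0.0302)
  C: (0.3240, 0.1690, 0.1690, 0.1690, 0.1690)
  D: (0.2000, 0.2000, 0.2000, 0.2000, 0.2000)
D > C > A > B

Key insight: Entropy is maximized by uniform distributions and minimized by concentrated distributions.

Entropies:
  H(A) = 1.6711 bits
  H(B) = 0.7742 bits
  H(C) = 2.2607 bits
  H(D) = 2.3219 bits

Ranking: D > C > A > B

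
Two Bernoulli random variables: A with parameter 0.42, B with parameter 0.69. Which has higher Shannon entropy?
A

For binary distributions, entropy is maximized at p=0.5 and decreases as p moves toward 0 or 1.

H(A) = H(0.42) = 0.9815 bits
H(B) = H(0.69) = 0.8932 bits

Distribution A (p=0.42) is closer to uniform (p=0.5), so it has higher entropy.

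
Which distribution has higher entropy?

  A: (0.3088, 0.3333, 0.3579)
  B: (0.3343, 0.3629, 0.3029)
A

Both distributions are close to uniform, making this a harder comparison.

H(A) = 1.5824 bits
H(B) = 1.5811 bits

The distribution closer to uniform has higher entropy.
Answer: A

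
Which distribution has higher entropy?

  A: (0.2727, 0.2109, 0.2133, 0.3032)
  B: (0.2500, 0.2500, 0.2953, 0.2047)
B

Both distributions are close to uniform, making this a harder comparison.

H(A) = 1.9822 bits
H(B) = 1.9881 bits

The distribution closer to uniform has higher entropy.
Answer: B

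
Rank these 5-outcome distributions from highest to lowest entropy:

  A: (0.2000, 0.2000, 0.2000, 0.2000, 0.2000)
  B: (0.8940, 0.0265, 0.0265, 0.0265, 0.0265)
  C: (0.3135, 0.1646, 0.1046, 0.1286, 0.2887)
A > C > B

Key insight: Entropy is maximized by uniform distributions and minimized by concentrated distributions.

- Uniform distributions have maximum entropy log₂(5) = 2.3219 bits
- The more "peaked" or concentrated a distribution, the lower its entropy

Entropies:
  H(A) = 2.3219 bits
  H(B) = 0.6997 bits
  H(C) = 2.1917 bits

Ranking: A > C > B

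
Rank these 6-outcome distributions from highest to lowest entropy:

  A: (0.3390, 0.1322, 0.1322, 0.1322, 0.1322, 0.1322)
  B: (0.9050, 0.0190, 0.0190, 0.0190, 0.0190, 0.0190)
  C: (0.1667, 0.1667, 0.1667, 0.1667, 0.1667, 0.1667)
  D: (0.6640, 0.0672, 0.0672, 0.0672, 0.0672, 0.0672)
C > A > D > B

Key insight: Entropy is maximized by uniform distributions and minimized by concentrated distributions.

Entropies:
  H(A) = 2.4587 bits
  H(B) = 0.6735 bits
  H(C) = 2.5850 bits
  H(D) = 1.7011 bits

Ranking: C > A > D > B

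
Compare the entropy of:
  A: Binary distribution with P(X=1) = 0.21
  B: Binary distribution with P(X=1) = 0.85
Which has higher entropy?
A

For binary distributions, entropy is maximized at p=0.5 and decreases as p moves toward 0 or 1.

H(A) = H(0.21) = 0.7415 bits
H(B) = H(0.85) = 0.6098 bits

Distribution A (p=0.21) is closer to uniform (p=0.5), so it has higher entropy.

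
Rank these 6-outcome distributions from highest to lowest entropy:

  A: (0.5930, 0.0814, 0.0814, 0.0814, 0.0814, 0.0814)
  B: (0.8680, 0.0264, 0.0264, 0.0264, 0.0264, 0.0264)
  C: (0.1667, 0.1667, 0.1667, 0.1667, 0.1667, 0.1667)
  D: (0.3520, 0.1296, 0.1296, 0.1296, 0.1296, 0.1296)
C > D > A > B

Key insight: Entropy is maximized by uniform distributions and minimized by concentrated distributions.

Entropies:
  H(A) = 1.9199 bits
  H(B) = 0.8694 bits
  H(C) = 2.5850 bits
  H(D) = 2.4405 bits

Ranking: C > D > A > B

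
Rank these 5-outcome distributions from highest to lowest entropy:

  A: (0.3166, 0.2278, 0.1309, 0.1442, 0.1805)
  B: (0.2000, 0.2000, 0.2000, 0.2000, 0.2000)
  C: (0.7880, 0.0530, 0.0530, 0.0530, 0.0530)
B > A > C

Key insight: Entropy is maximized by uniform distributions and minimized by concentrated distributions.

- Uniform distributions have maximum entropy log₂(5) = 2.3219 bits
- The more "peaked" or concentrated a distribution, the lower its entropy

Entropies:
  H(A) = 2.2441 bits
  H(B) = 2.3219 bits
  H(C) = 1.1693 bits

Ranking: B > A > C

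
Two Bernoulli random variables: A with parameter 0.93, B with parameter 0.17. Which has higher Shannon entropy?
B

For binary distributions, entropy is maximized at p=0.5 and decreases as p moves toward 0 or 1.

H(A) = H(0.93) = 0.3659 bits
H(B) = H(0.17) = 0.6577 bits

Distribution B (p=0.17) is closer to uniform (p=0.5), so it has higher entropy.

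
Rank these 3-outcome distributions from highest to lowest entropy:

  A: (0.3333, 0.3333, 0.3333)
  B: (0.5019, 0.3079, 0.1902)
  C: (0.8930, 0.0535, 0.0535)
A > B > C

Key insight: Entropy is maximized by uniform distributions and minimized by concentrated distributions.

- Uniform distributions have maximum entropy log₂(3) = 1.5850 bits
- The more "peaked" or concentrated a distribution, the lower its entropy

Entropies:
  H(A) = 1.5850 bits
  H(B) = 1.4778 bits
  H(C) = 0.5978 bits

Ranking: A > B > C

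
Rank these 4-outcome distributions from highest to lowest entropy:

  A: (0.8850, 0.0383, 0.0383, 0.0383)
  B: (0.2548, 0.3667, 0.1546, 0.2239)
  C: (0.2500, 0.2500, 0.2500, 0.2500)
C > B > A

Key insight: Entropy is maximized by uniform distributions and minimized by concentrated distributions.

- Uniform distributions have maximum entropy log₂(4) = 2.0000 bits
- The more "peaked" or concentrated a distribution, the lower its entropy

Entropies:
  H(A) = 0.6971 bits
  H(B) = 1.9331 bits
  H(C) = 2.0000 bits

Ranking: C > B > A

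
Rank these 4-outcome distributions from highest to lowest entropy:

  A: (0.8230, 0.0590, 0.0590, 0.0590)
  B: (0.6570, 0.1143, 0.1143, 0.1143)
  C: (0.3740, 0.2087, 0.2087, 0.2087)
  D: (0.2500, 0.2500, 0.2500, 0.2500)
D > C > B > A

Key insight: Entropy is maximized by uniform distributions and minimized by concentrated distributions.

Entropies:
  H(A) = 0.9540 bits
  H(B) = 1.4713 bits
  H(C) = 1.9459 bits
  H(D) = 2.0000 bits

Ranking: D > C > B > A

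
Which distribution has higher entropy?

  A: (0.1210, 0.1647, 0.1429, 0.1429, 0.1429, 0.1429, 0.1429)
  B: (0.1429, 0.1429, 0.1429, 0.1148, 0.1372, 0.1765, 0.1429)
A

Both distributions are close to uniform, making this a harder comparison.

H(A) = 2.8025 bits
H(B) = 2.7976 bits

The distribution closer to uniform has higher entropy.
Answer: A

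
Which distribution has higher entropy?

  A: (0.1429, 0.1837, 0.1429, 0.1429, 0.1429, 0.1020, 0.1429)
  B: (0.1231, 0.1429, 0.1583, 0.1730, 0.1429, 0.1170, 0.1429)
B

Both distributions are close to uniform, making this a harder comparison.

H(A) = 2.7902 bits
H(B) = 2.7962 bits

The distribution closer to uniform has higher entropy.
Answer: B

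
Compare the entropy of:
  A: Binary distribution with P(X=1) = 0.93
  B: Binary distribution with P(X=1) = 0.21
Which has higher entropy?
B

For binary distributions, entropy is maximized at p=0.5 and decreases as p moves toward 0 or 1.

H(A) = H(0.93) = 0.3659 bits
H(B) = H(0.21) = 0.7415 bits

Distribution B (p=0.21) is closer to uniform (p=0.5), so it has higher entropy.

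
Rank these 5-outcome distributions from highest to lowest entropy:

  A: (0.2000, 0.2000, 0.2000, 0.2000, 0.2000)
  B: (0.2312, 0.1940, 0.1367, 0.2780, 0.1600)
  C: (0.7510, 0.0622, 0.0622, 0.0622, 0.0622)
A > B > C

Key insight: Entropy is maximized by uniform distributions and minimized by concentrated distributions.

- Uniform distributions have maximum entropy log₂(5) = 2.3219 bits
- The more "peaked" or concentrated a distribution, the lower its entropy

Entropies:
  H(A) = 2.3219 bits
  H(B) = 2.2764 bits
  H(C) = 1.3077 bits

Ranking: A > B > C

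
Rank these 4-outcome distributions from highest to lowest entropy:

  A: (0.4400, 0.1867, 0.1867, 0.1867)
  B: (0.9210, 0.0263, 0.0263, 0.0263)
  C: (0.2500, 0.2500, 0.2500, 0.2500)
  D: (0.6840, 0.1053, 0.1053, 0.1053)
C > A > D > B

Key insight: Entropy is maximized by uniform distributions and minimized by concentrated distributions.

Entropies:
  H(A) = 1.8772 bits
  H(B) = 0.5239 bits
  H(C) = 2.0000 bits
  H(D) = 1.4008 bits

Ranking: C > A > D > B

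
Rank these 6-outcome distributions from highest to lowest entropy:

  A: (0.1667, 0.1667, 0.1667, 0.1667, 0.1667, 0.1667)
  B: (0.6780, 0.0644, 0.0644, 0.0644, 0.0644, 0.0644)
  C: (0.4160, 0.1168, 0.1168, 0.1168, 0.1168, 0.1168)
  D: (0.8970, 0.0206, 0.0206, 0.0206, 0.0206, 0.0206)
A > C > B > D

Key insight: Entropy is maximized by uniform distributions and minimized by concentrated distributions.

Entropies:
  H(A) = 2.5850 bits
  H(B) = 1.6542 bits
  H(C) = 2.3355 bits
  H(D) = 0.7176 bits

Ranking: A > C > B > D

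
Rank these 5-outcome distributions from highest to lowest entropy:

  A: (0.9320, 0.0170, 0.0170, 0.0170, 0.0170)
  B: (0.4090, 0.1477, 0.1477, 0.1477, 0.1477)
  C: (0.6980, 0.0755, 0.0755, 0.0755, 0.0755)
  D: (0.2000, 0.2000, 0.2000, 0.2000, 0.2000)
D > B > C > A

Key insight: Entropy is maximized by uniform distributions and minimized by concentrated distributions.

Entropies:
  H(A) = 0.4944 bits
  H(B) = 2.1580 bits
  H(C) = 1.4877 bits
  H(D) = 2.3219 bits

Ranking: D > B > C > A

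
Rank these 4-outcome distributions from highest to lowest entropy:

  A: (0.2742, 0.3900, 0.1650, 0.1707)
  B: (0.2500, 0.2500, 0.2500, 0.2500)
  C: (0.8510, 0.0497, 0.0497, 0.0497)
B > A > C

Key insight: Entropy is maximized by uniform distributions and minimized by concentrated distributions.

- Uniform distributions have maximum entropy log₂(4) = 2.0000 bits
- The more "peaked" or concentrated a distribution, the lower its entropy

Entropies:
  H(A) = 1.9060 bits
  H(B) = 2.0000 bits
  H(C) = 0.8435 bits

Ranking: B > A > C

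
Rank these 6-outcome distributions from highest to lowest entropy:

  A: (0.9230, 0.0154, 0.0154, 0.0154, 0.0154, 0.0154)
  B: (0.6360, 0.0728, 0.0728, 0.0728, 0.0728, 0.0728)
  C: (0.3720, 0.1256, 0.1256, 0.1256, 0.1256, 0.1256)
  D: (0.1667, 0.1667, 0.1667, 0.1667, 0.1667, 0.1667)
D > C > B > A

Key insight: Entropy is maximized by uniform distributions and minimized by concentrated distributions.

Entropies:
  H(A) = 0.5703 bits
  H(B) = 1.7911 bits
  H(C) = 2.4104 bits
  H(D) = 2.5850 bits

Ranking: D > C > B > A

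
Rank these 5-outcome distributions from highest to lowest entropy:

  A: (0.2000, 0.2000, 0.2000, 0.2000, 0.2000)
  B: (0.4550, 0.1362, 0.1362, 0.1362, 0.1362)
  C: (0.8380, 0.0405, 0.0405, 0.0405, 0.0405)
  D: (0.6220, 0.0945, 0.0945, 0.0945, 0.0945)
A > B > D > C

Key insight: Entropy is maximized by uniform distributions and minimized by concentrated distributions.

Entropies:
  H(A) = 2.3219 bits
  H(B) = 2.0841 bits
  H(C) = 0.9631 bits
  H(D) = 1.7126 bits

Ranking: A > B > D > C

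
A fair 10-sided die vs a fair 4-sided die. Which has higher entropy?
10-sided die

Both are uniform distributions; for uniform over n outcomes, H = log₂(n). H(10-sided) = log₂(10) = 3.322 bits and H(4-sided) = log₂(4) = 2.000 bits. More outcomes in a uniform distribution means higher entropy.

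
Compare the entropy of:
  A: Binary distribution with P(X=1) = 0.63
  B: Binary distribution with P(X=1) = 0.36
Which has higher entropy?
A

For binary distributions, entropy is maximized at p=0.5 and decreases as p moves toward 0 or 1.

H(A) = H(0.63) = 0.9507 bits
H(B) = H(0.36) = 0.9427 bits

Distribution A (p=0.63) is closer to uniform (p=0.5), so it has higher entropy.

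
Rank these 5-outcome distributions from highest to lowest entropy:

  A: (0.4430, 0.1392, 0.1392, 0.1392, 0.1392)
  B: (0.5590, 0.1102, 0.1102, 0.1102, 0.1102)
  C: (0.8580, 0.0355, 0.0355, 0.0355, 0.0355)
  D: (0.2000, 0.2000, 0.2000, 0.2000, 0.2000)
D > A > B > C

Key insight: Entropy is maximized by uniform distributions and minimized by concentrated distributions.

Entropies:
  H(A) = 2.1046 bits
  H(B) = 1.8719 bits
  H(C) = 0.8735 bits
  H(D) = 2.3219 bits

Ranking: D > A > B > C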